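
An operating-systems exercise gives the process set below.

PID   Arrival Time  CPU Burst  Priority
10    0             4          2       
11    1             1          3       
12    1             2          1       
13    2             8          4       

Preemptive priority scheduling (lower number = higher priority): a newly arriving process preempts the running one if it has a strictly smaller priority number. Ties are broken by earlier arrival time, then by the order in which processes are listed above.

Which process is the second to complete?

Timeline: | 10 0-1 | 12 1-3 | 10 3-6 | 11 6-7 | 13 7-15 |
Completion: 10=6  11=7  12=3  13=15
Finish order: 12 → 10 → 11 → 13

10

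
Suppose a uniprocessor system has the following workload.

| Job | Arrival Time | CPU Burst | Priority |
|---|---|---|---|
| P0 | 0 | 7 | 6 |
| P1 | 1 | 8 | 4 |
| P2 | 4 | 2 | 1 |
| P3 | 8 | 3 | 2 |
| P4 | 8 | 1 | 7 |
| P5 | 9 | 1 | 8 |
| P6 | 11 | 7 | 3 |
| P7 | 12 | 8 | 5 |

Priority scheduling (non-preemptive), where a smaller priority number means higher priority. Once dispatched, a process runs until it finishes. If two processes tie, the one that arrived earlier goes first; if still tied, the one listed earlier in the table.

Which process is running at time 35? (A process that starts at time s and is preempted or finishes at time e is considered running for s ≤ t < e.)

Timeline: | P0 0-7 | P2 7-9 | P3 9-12 | P6 12-19 | P1 19-27 | P7 27-35 | P4 35-36 | P5 36-37 |
Completion: P0=7  P1=27  P2=9  P3=12  P4=36  P5=37  P6=19  P7=35
Turnaround (C−A): P0=7  P1=26  P2=5  P3=4  P4=28  P5=28  P6=8  P7=23

P4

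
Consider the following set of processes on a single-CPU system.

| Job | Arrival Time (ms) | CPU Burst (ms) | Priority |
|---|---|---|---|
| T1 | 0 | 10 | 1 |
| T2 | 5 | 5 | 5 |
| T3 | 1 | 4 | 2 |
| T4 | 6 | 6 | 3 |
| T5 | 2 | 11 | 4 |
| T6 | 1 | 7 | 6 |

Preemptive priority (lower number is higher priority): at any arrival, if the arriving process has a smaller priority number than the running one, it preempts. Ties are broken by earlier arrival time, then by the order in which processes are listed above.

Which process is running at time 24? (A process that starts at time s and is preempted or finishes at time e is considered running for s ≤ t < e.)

T5

Gantt: | T1 0-10 | T3 10-14 | T4 14-20 | T5 20-31 | T2 31-36 | T6 36-43 |
Completion: T1=10  T2=36  T3=14  T4=20  T5=31  T6=43
Turnaround (C−A): T1=10  T2=31  T3=13  T4=14  T5=29  T6=42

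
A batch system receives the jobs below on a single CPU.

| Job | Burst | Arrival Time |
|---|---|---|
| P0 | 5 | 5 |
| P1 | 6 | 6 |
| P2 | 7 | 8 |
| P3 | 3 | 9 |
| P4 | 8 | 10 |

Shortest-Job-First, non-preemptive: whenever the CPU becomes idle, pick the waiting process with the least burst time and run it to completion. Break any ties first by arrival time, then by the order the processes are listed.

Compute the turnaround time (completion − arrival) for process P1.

Schedule: | idle 0-5 | P0 5-10 | P3 10-13 | P1 13-19 | P2 19-26 | P4 26-34 |
Completion: P0=10  P1=19  P2=26  P3=13  P4=34
Turnaround (C−A): P0=5  P1=13  P2=18  P3=4  P4=24
Turnaround(P1) = completion − arrival = 19 − 6 = 13

13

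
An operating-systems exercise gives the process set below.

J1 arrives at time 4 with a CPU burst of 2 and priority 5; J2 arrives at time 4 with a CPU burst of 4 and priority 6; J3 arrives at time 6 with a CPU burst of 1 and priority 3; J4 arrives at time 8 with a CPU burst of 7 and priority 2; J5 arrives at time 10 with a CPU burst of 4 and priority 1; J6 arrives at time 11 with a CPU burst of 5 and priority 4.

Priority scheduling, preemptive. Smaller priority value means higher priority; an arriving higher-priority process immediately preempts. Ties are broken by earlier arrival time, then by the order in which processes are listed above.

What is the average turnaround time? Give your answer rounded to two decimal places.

Schedule: | idle 0-4 | J1 4-6 | J3 6-7 | J2 7-8 | J4 8-10 | J5 10-14 | J4 14-19 | J6 19-24 | J2 24-27 |
Completion: J1=6  J2=27  J3=7  J4=19  J5=14  J6=24
Turnaround times: J1=2, J2=23, J3=1, J4=11, J5=4, J6=13
Average turnaround = (2+23+1+11+4+13) / 6 = 54/6 = 9.00

9.00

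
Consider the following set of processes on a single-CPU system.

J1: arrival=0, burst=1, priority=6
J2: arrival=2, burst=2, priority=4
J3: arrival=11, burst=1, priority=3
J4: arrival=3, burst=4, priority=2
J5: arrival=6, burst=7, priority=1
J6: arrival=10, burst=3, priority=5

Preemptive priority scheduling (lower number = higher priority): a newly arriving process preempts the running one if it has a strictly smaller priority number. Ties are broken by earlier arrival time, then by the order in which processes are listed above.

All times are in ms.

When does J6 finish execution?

19

Gantt: | J1 0-1 | idle 1-2 | J2 2-3 | J4 3-6 | J5 6-13 | J4 13-14 | J3 14-15 | J2 15-16 | J6 16-19 |
Completion: J1=1  J2=16  J3=15  J4=14  J5=13  J6=19
Turnaround (C−A): J1=1  J2=14  J3=4  J4=11  J5=7  J6=9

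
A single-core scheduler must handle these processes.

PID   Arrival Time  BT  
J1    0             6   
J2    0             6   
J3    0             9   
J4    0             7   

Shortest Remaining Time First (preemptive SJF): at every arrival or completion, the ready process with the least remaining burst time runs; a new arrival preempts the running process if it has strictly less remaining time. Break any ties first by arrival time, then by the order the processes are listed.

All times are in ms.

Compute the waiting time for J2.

6

Schedule: | J1 0-6 | J2 6-12 | J4 12-19 | J3 19-28 |
Completion: J1=6  J2=12  J3=28  J4=19
Turnaround (C−A): J1=6  J2=12  J3=28  J4=19
Waiting(J2) = turnaround − burst = 12 − 6 = 6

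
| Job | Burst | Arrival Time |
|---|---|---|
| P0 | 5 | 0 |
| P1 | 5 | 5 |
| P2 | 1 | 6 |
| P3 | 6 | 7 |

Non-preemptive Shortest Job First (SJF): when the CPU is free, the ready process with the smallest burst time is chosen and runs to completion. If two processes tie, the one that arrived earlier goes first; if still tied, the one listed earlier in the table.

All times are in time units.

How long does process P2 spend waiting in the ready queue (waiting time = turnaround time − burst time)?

Gantt: | P0 0-5 | P1 5-10 | P2 10-11 | P3 11-17 |
Completion: P0=5  P1=10  P2=11  P3=17
Waiting(P2) = turnaround − burst = 5 − 1 = 4

4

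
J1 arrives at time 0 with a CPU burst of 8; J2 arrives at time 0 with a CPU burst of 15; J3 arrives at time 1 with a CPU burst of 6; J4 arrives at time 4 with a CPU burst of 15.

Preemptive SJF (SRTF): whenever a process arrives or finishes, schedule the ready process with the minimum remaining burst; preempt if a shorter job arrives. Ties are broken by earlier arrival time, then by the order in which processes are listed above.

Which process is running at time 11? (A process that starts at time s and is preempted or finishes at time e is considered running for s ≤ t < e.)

J1

Timeline: | J1 0-1 | J3 1-7 | J1 7-14 | J2 14-29 | J4 29-44 |
Completion: J1=14  J2=29  J3=7  J4=44
Turnaround (C−A): J1=14  J2=29  J3=6  J4=40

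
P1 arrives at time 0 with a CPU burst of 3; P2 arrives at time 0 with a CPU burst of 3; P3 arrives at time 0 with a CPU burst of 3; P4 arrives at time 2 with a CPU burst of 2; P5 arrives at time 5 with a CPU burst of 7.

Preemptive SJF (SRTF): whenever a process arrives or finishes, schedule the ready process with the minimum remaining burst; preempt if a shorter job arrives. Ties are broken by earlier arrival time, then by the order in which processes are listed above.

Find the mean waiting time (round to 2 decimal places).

4.00

Timeline: | P1 0-3 | P4 3-5 | P2 5-8 | P3 8-11 | P5 11-18 |
Completion: P1=3  P2=8  P3=11  P4=5  P5=18
Turnaround (C−A): P1=3  P2=8  P3=11  P4=3  P5=13
Waiting times: P1=0, P2=5, P3=8, P4=1, P5=6
Average waiting = (0+5+8+1+6) / 5 = 20/5 = 4.00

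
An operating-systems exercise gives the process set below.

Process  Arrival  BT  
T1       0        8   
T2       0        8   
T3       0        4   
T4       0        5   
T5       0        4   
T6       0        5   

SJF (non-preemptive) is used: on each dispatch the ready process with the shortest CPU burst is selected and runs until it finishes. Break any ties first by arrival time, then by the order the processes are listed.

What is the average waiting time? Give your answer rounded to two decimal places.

Schedule: | T3 0-4 | T5 4-8 | T4 8-13 | T6 13-18 | T1 18-26 | T2 26-34 |
Completion: T1=26  T2=34  T3=4  T4=13  T5=8  T6=18
Turnaround (C−A): T1=26  T2=34  T3=4  T4=13  T5=8  T6=18
Waiting times: T1=18, T2=26, T3=0, T4=8, T5=4, T6=13
Average waiting = (18+26+0+8+4+13) / 6 = 69/6 = 11.50

11.50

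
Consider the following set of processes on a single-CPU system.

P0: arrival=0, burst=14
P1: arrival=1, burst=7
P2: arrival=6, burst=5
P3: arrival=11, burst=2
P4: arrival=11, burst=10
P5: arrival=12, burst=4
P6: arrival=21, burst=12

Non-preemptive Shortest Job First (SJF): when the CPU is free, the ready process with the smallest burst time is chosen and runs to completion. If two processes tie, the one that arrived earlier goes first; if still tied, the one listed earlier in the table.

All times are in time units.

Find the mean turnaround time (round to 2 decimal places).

Timeline: | P0 0-14 | P3 14-16 | P5 16-20 | P2 20-25 | P1 25-32 | P4 32-42 | P6 42-54 |
Completion: P0=14  P1=32  P2=25  P3=16  P4=42  P5=20  P6=54
Turnaround (C−A): P0=14  P1=31  P2=19  P3=5  P4=31  P5=8  P6=33
Turnaround times: P0=14, P1=31, P2=19, P3=5, P4=31, P5=8, P6=33
Average turnaround = (14+31+19+5+31+8+33) / 7 = 141/7 = 20.14

20.14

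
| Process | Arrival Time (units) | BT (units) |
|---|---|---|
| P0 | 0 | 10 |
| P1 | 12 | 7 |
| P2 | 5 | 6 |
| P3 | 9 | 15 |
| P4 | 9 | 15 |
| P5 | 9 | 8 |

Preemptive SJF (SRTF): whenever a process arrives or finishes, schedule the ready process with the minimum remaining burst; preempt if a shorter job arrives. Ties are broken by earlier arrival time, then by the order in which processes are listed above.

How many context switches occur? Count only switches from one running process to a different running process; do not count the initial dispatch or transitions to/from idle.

Schedule: | P0 0-10 | P2 10-16 | P1 16-23 | P5 23-31 | P3 31-46 | P4 46-61 |
Completion: P0=10  P1=23  P2=16  P3=46  P4=61  P5=31

5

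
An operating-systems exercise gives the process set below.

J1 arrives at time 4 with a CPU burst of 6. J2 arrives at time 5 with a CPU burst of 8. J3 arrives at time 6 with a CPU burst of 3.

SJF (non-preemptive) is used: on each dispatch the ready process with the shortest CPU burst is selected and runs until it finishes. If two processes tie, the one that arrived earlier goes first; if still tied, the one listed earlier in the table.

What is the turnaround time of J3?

Schedule: | idle 0-4 | J1 4-10 | J3 10-13 | J2 13-21 |
Completion: J1=10  J2=21  J3=13
Turnaround(J3) = completion − arrival = 13 − 6 = 7

7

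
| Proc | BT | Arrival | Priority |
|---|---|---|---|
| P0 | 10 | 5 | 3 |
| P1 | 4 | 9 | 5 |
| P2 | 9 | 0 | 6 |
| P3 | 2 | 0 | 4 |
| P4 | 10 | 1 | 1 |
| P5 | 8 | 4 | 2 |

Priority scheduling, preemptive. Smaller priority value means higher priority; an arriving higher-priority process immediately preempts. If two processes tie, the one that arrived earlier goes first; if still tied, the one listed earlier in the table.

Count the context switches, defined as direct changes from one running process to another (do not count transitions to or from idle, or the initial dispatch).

6

Schedule: | P3 0-1 | P4 1-11 | P5 11-19 | P0 19-29 | P3 29-30 | P1 30-34 | P2 34-43 |
Completion: P0=29  P1=34  P2=43  P3=30  P4=11  P5=19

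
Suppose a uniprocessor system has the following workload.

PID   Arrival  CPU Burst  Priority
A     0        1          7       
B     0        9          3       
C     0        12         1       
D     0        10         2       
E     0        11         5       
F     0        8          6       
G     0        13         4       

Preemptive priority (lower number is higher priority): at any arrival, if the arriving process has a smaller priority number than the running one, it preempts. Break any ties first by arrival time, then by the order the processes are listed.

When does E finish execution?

Gantt: | C 0-12 | D 12-22 | B 22-31 | G 31-44 | E 44-55 | F 55-63 | A 63-64 |
Completion: A=64  B=31  C=12  D=22  E=55  F=63  G=44
Turnaround (C−A): A=64  B=31  C=12  D=22  E=55  F=63  G=44

55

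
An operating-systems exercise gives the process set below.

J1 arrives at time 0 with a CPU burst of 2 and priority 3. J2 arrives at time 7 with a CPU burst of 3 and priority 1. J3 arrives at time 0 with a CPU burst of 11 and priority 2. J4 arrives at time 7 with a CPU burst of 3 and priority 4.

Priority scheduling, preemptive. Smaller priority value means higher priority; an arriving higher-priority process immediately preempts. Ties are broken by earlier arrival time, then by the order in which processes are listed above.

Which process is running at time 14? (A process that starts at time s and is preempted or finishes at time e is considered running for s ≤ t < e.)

Timeline: | J3 0-7 | J2 7-10 | J3 10-14 | J1 14-16 | J4 16-19 |
Completion: J1=16  J2=10  J3=14  J4=19

J1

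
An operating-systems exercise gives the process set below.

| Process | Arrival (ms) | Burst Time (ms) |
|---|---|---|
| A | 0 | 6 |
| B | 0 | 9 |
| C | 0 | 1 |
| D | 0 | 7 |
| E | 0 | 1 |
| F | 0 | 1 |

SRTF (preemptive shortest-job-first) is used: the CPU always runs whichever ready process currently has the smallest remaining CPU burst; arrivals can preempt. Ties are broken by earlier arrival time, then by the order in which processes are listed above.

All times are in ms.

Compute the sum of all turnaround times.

Gantt: | C 0-1 | E 1-2 | F 2-3 | A 3-9 | D 9-16 | B 16-25 |
Completion: A=9  B=25  C=1  D=16  E=2  F=3
Turnaround (C−A): A=9  B=25  C=1  D=16  E=2  F=3
Turnaround = completion − arrival: A=9, B=25, C=1, D=16, E=2, F=3
Total turnaround = 9 + 25 + 1 + 16 + 2 + 3 = 56

56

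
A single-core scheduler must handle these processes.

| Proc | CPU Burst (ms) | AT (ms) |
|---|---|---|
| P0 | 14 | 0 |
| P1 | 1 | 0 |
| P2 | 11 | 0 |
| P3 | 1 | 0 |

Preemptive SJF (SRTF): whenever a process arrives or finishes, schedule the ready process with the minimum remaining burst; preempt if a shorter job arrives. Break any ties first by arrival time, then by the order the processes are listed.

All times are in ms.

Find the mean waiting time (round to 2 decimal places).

Gantt: | P1 0-1 | P3 1-2 | P2 2-13 | P0 13-27 |
Completion: P0=27  P1=1  P2=13  P3=2
Turnaround (C−A): P0=27  P1=1  P2=13  P3=2
Waiting times: P0=13, P1=0, P2=2, P3=1
Average waiting = (13+0+2+1) / 4 = 16/4 = 4.00

4.00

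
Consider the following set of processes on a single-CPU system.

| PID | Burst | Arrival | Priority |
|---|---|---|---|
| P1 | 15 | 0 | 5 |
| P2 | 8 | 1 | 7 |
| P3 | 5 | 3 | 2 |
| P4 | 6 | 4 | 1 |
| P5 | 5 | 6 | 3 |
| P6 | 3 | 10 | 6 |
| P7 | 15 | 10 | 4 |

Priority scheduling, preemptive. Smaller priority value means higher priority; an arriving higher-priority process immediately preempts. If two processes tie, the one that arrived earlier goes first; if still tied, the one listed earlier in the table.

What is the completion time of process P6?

49

Gantt: | P1 0-3 | P3 3-4 | P4 4-10 | P3 10-14 | P5 14-19 | P7 19-34 | P1 34-46 | P6 46-49 | P2 49-57 |
Completion: P1=46  P2=57  P3=14  P4=10  P5=19  P6=49  P7=34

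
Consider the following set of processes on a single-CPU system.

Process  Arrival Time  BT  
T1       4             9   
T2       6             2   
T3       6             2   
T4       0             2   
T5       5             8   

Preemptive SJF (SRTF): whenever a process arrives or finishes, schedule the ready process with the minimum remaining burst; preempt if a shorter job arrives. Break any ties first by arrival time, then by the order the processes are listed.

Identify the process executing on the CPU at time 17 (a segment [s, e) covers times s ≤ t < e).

Timeline: | T4 0-2 | idle 2-4 | T1 4-6 | T2 6-8 | T3 8-10 | T1 10-17 | T5 17-25 |
Completion: T1=17  T2=8  T3=10  T4=2  T5=25
Turnaround (C−A): T1=13  T2=2  T3=4  T4=2  T5=20

T5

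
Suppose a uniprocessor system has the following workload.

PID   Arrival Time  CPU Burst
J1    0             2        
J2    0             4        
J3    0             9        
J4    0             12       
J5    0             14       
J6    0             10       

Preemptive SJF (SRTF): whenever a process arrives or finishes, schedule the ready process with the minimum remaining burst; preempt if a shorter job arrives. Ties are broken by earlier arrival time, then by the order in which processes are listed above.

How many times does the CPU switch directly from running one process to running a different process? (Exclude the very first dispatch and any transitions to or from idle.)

5

Gantt: | J1 0-2 | J2 2-6 | J3 6-15 | J6 15-25 | J4 25-37 | J5 37-51 |
Completion: J1=2  J2=6  J3=15  J4=37  J5=51  J6=25
Turnaround (C−A): J1=2  J2=6  J3=15  J4=37  J5=51  J6=25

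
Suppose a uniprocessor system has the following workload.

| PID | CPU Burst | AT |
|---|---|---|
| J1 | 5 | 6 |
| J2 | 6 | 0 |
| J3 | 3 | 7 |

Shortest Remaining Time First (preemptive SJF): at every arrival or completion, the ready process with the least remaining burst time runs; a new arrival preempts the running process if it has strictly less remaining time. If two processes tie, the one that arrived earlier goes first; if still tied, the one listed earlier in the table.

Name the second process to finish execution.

J3

Schedule: | J2 0-6 | J1 6-7 | J3 7-10 | J1 10-14 |
Completion: J1=14  J2=6  J3=10
Finish order: J2 → J3 → J1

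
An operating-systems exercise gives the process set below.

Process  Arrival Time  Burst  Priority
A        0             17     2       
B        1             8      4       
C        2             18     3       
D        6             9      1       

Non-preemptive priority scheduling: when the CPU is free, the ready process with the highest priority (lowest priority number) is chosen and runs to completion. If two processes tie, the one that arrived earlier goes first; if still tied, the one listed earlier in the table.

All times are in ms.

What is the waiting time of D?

Timeline: | A 0-17 | D 17-26 | C 26-44 | B 44-52 |
Completion: A=17  B=52  C=44  D=26
Waiting(D) = turnaround − burst = 20 − 9 = 11

11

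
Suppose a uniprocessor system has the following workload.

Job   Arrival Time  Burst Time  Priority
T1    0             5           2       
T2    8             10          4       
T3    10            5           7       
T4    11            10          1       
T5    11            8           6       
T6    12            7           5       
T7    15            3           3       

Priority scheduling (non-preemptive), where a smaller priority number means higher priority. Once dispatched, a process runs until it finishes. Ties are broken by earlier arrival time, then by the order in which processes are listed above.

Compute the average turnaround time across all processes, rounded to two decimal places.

21.43

Gantt: | T1 0-5 | idle 5-8 | T2 8-18 | T4 18-28 | T7 28-31 | T6 31-38 | T5 38-46 | T3 46-51 |
Completion: T1=5  T2=18  T3=51  T4=28  T5=46  T6=38  T7=31
Turnaround (C−A): T1=5  T2=10  T3=41  T4=17  T5=35  T6=26  T7=16
Turnaround times: T1=5, T2=10, T3=41, T4=17, T5=35, T6=26, T7=16
Average turnaround = (5+10+41+17+35+26+16) / 7 = 150/7 = 21.43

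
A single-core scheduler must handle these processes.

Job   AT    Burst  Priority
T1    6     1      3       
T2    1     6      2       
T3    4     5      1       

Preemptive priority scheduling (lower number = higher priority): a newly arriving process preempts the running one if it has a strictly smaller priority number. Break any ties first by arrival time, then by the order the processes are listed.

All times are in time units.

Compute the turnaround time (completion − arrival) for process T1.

Timeline: | idle 0-1 | T2 1-4 | T3 4-9 | T2 9-12 | T1 12-13 |
Completion: T1=13  T2=12  T3=9
Turnaround (C−A): T1=7  T2=11  T3=5
Turnaround(T1) = completion − arrival = 13 − 6 = 7

7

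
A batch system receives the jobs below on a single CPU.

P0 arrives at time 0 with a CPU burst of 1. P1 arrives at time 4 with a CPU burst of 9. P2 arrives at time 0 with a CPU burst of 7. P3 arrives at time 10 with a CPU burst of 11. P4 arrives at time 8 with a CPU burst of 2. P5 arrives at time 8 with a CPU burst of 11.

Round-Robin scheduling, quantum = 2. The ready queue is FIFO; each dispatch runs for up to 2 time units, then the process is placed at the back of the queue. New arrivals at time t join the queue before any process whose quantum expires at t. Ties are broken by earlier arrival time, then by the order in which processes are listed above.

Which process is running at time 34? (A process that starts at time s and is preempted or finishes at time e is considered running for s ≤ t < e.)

Timeline: | P0 0-1 | P2 1-5 | P1 5-7 | P2 7-9 | P1 9-11 | P4 11-13 | P5 13-15 | P2 15-16 | P3 16-18 | P1 18-20 | P5 20-22 | P3 22-24 | P1 24-26 | P5 26-28 | P3 28-30 | P1 30-31 | P5 31-33 | P3 33-35 | P5 35-37 | P3 37-39 | P5 39-40 | P3 40-41 |
Completion: P0=1  P1=31  P2=16  P3=41  P4=13  P5=40
Turnaround (C−A): P0=1  P1=27  P2=16  P3=31  P4=5  P5=32

P3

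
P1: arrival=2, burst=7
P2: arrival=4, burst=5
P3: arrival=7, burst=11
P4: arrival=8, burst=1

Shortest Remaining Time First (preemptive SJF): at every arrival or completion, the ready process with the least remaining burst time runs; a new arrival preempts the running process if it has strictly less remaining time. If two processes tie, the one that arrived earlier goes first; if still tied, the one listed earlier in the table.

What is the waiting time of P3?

Timeline: | idle 0-2 | P1 2-9 | P4 9-10 | P2 10-15 | P3 15-26 |
Completion: P1=9  P2=15  P3=26  P4=10
Turnaround (C−A): P1=7  P2=11  P3=19  P4=2
Waiting(P3) = turnaround − burst = 19 − 11 = 8

8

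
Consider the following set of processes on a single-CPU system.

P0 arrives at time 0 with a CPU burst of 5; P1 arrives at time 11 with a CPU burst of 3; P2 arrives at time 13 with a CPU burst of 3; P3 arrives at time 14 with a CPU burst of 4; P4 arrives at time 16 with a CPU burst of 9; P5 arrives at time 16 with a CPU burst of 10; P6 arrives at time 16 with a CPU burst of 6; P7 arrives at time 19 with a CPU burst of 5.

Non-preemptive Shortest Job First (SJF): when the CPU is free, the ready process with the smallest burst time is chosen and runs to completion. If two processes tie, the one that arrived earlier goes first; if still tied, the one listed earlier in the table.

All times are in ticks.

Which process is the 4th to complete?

P3

Gantt: | P0 0-5 | idle 5-11 | P1 11-14 | P2 14-17 | P3 17-21 | P7 21-26 | P6 26-32 | P4 32-41 | P5 41-51 |
Completion: P0=5  P1=14  P2=17  P3=21  P4=41  P5=51  P6=32  P7=26
Finish order: P0 → P1 → P2 → P3 → P7 → P6 → P4 → P5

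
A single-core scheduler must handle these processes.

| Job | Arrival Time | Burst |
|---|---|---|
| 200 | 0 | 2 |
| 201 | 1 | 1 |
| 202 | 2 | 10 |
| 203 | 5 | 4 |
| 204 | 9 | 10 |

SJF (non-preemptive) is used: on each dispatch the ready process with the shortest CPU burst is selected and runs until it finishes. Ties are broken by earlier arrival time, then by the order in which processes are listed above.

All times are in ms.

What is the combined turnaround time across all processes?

45

Schedule: | 200 0-2 | 201 2-3 | 202 3-13 | 203 13-17 | 204 17-27 |
Completion: 200=2  201=3  202=13  203=17  204=27
Turnaround = completion − arrival: 200=2, 201=2, 202=11, 203=12, 204=18
Total turnaround = 2 + 2 + 11 + 12 + 18 = 45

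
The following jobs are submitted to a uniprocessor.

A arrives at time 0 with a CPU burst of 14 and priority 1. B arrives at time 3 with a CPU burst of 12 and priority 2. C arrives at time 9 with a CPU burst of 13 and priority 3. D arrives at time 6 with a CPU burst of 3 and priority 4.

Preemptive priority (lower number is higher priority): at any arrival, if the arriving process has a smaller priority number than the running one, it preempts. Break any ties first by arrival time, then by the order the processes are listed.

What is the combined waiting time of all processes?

Gantt: | A 0-14 | B 14-26 | C 26-39 | D 39-42 |
Completion: A=14  B=26  C=39  D=42
Turnaround (C−A): A=14  B=23  C=30  D=36
Waiting = turnaround − burst: A=0, B=11, C=17, D=33
Total waiting = 0 + 11 + 17 + 33 = 61

61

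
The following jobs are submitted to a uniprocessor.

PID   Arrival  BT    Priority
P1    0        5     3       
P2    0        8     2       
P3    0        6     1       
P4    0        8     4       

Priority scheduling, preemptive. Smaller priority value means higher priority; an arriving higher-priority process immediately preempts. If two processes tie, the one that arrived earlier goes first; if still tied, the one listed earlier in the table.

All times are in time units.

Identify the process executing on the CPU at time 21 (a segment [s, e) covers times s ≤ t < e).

Timeline: | P3 0-6 | P2 6-14 | P1 14-19 | P4 19-27 |
Completion: P1=19  P2=14  P3=6  P4=27
Turnaround (C−A): P1=19  P2=14  P3=6  P4=27

P4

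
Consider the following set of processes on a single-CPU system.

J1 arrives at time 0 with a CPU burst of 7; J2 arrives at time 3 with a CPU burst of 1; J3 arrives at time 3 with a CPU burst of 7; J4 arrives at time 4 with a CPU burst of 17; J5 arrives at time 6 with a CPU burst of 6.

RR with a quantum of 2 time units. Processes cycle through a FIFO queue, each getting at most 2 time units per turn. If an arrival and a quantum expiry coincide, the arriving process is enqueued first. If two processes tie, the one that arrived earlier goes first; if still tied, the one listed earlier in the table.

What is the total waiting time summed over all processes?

Schedule: | J1 0-4 | J2 4-5 | J3 5-7 | J4 7-9 | J1 9-11 | J5 11-13 | J3 13-15 | J4 15-17 | J1 17-18 | J5 18-20 | J3 20-22 | J4 22-24 | J5 24-26 | J3 26-27 | J4 27-38 |
Completion: J1=18  J2=5  J3=27  J4=38  J5=26
Turnaround (C−A): J1=18  J2=2  J3=24  J4=34  J5=20
Waiting = turnaround − burst: J1=11, J2=1, J3=17, J4=17, J5=14
Total waiting = 11 + 1 + 17 + 17 + 14 = 60

60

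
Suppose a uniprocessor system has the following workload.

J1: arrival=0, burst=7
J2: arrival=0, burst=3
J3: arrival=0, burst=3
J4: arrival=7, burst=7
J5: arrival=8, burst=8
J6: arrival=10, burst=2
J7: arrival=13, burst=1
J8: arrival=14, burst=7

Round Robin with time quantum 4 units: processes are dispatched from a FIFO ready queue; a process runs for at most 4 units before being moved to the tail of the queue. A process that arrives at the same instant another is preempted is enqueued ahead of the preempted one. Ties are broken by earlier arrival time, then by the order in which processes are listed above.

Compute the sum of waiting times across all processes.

Timeline: | J1 0-4 | J2 4-7 | J3 7-10 | J1 10-13 | J4 13-17 | J5 17-21 | J6 21-23 | J7 23-24 | J8 24-28 | J4 28-31 | J5 31-35 | J8 35-38 |
Completion: J1=13  J2=7  J3=10  J4=31  J5=35  J6=23  J7=24  J8=38
Waiting = turnaround − burst: J1=6, J2=4, J3=7, J4=17, J5=19, J6=11, J7=10, J8=17
Total waiting = 6 + 4 + 7 + 17 + 19 + 11 + 10 + 17 = 91

91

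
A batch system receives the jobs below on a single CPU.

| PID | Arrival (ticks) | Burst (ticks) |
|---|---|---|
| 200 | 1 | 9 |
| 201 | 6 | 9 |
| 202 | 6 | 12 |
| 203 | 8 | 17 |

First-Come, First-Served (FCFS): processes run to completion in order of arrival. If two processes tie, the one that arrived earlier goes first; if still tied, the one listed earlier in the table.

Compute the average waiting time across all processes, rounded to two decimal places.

Schedule: | idle 0-1 | 200 1-10 | 201 10-19 | 202 19-31 | 203 31-48 |
Completion: 200=10  201=19  202=31  203=48
Turnaround (C−A): 200=9  201=13  202=25  203=40
Waiting times: 200=0, 201=4, 202=13, 203=23
Average waiting = (0+4+13+23) / 4 = 40/4 = 10.00

10.00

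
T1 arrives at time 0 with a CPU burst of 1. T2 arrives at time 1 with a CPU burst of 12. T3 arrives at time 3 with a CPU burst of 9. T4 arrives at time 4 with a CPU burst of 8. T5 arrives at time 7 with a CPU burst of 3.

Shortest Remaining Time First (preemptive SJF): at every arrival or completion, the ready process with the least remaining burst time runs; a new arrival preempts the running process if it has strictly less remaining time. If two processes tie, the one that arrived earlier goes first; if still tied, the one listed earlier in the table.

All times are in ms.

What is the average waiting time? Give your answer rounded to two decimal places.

6.80

Timeline: | T1 0-1 | T2 1-3 | T3 3-7 | T5 7-10 | T3 10-15 | T4 15-23 | T2 23-33 |
Completion: T1=1  T2=33  T3=15  T4=23  T5=10
Turnaround (C−A): T1=1  T2=32  T3=12  T4=19  T5=3
Waiting times: T1=0, T2=20, T3=3, T4=11, T5=0
Average waiting = (0+20+3+11+0) / 5 = 34/5 = 6.80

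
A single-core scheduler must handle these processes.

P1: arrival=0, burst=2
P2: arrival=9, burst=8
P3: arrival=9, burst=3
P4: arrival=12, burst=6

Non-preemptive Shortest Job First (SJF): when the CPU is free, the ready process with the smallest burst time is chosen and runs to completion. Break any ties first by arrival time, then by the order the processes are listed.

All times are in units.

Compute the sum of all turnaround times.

28

Gantt: | P1 0-2 | idle 2-9 | P3 9-12 | P4 12-18 | P2 18-26 |
Completion: P1=2  P2=26  P3=12  P4=18
Turnaround (C−A): P1=2  P2=17  P3=3  P4=6
Turnaround = completion − arrival: P1=2, P2=17, P3=3, P4=6
Total turnaround = 2 + 17 + 3 + 6 = 28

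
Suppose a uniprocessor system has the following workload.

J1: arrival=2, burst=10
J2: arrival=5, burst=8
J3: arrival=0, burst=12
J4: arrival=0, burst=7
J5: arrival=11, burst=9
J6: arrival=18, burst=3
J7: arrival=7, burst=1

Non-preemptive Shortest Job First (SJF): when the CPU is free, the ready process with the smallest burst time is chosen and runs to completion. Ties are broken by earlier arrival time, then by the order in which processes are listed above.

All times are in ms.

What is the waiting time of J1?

26

Schedule: | J4 0-7 | J7 7-8 | J2 8-16 | J5 16-25 | J6 25-28 | J1 28-38 | J3 38-50 |
Completion: J1=38  J2=16  J3=50  J4=7  J5=25  J6=28  J7=8
Waiting(J1) = turnaround − burst = 36 − 10 = 26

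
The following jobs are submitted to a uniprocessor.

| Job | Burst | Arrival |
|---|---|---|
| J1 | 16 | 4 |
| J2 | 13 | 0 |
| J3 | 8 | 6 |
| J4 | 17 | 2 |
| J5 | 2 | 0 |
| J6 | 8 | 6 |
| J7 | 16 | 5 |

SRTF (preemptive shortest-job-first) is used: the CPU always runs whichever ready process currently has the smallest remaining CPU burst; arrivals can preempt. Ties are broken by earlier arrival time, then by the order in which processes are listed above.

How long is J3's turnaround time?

8

Timeline: | J5 0-2 | J2 2-6 | J3 6-14 | J6 14-22 | J2 22-31 | J1 31-47 | J7 47-63 | J4 63-80 |
Completion: J1=47  J2=31  J3=14  J4=80  J5=2  J6=22  J7=63
Turnaround (C−A): J1=43  J2=31  J3=8  J4=78  J5=2  J6=16  J7=58
Turnaround(J3) = completion − arrival = 14 − 6 = 8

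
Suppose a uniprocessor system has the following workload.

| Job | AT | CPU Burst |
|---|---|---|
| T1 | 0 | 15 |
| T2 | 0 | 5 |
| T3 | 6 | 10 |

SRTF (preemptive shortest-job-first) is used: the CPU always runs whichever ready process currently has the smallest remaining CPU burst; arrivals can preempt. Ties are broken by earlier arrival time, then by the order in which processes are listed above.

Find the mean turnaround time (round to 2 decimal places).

15.00

Gantt: | T2 0-5 | T1 5-6 | T3 6-16 | T1 16-30 |
Completion: T1=30  T2=5  T3=16
Turnaround times: T1=30, T2=5, T3=10
Average turnaround = (30+5+10) / 3 = 45/3 = 15.00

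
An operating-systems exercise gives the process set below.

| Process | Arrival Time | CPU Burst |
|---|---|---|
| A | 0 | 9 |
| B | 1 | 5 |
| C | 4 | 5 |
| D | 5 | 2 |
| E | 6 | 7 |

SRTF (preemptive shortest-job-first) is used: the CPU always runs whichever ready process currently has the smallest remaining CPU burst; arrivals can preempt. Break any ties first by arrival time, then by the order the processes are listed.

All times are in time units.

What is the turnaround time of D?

Timeline: | A 0-1 | B 1-6 | D 6-8 | C 8-13 | E 13-20 | A 20-28 |
Completion: A=28  B=6  C=13  D=8  E=20
Turnaround(D) = completion − arrival = 8 − 5 = 3

3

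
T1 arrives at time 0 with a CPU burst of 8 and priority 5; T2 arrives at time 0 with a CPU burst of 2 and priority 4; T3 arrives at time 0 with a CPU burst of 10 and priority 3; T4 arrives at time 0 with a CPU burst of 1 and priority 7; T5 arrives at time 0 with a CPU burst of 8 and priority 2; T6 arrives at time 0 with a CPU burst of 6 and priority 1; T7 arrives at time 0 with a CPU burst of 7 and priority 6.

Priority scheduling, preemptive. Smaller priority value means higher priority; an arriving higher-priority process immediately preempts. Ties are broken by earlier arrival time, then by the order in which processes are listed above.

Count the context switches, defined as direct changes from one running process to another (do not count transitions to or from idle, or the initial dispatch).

Schedule: | T6 0-6 | T5 6-14 | T3 14-24 | T2 24-26 | T1 26-34 | T7 34-41 | T4 41-42 |
Completion: T1=34  T2=26  T3=24  T4=42  T5=14  T6=6  T7=41
Turnaround (C−A): T1=34  T2=26  T3=24  T4=42  T5=14  T6=6  T7=41

6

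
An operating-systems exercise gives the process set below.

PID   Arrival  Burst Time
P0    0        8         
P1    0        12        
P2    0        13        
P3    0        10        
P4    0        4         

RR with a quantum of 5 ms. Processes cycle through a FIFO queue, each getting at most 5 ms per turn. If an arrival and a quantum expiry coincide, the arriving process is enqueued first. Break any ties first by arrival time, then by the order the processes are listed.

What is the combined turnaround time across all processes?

Schedule: | P0 0-5 | P1 5-10 | P2 10-15 | P3 15-20 | P4 20-24 | P0 24-27 | P1 27-32 | P2 32-37 | P3 37-42 | P1 42-44 | P2 44-47 |
Completion: P0=27  P1=44  P2=47  P3=42  P4=24
Turnaround = completion − arrival: P0=27, P1=44, P2=47, P3=42, P4=24
Total turnaround = 27 + 44 + 47 + 42 + 24 = 184

184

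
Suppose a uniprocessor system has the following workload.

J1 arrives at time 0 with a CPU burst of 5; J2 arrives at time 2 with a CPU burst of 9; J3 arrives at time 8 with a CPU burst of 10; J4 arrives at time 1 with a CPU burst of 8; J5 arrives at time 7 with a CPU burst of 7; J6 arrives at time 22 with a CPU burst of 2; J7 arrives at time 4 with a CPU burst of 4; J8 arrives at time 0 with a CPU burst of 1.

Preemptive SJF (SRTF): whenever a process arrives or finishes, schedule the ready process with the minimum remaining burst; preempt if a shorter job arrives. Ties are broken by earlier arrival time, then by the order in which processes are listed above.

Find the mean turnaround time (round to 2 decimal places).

15.38

Schedule: | J8 0-1 | J1 1-6 | J7 6-10 | J5 10-17 | J4 17-22 | J6 22-24 | J4 24-27 | J2 27-36 | J3 36-46 |
Completion: J1=6  J2=36  J3=46  J4=27  J5=17  J6=24  J7=10  J8=1
Turnaround times: J1=6, J2=34, J3=38, J4=26, J5=10, J6=2, J7=6, J8=1
Average turnaround = (6+34+38+26+10+2+6+1) / 8 = 123/8 = 15.38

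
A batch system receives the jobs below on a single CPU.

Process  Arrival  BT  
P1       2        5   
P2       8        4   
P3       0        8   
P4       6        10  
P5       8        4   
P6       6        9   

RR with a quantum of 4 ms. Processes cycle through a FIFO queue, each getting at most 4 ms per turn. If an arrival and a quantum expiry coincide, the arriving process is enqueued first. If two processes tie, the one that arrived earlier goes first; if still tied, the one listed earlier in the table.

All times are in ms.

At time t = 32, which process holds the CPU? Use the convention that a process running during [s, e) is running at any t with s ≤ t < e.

Timeline: | P3 0-4 | P1 4-8 | P3 8-12 | P4 12-16 | P6 16-20 | P2 20-24 | P5 24-28 | P1 28-29 | P4 29-33 | P6 33-37 | P4 37-39 | P6 39-40 |
Completion: P1=29  P2=24  P3=12  P4=39  P5=28  P6=40

P4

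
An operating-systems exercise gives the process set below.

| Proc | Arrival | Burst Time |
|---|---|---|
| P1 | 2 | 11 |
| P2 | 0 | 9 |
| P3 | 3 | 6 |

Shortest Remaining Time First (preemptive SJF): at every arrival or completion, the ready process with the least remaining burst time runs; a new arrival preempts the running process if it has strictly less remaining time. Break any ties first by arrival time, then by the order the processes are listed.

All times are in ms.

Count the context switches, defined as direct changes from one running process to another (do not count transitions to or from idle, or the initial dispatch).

2

Gantt: | P2 0-9 | P3 9-15 | P1 15-26 |
Completion: P1=26  P2=9  P3=15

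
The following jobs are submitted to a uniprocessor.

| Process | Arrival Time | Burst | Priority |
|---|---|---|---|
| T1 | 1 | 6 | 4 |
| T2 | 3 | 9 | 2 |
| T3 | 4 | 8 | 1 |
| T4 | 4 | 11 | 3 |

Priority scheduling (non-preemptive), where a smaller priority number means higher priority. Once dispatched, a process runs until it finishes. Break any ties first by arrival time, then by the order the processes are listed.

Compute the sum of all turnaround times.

Schedule: | idle 0-1 | T1 1-7 | T3 7-15 | T2 15-24 | T4 24-35 |
Completion: T1=7  T2=24  T3=15  T4=35
Turnaround (C−A): T1=6  T2=21  T3=11  T4=31
Turnaround = completion − arrival: T1=6, T2=21, T3=11, T4=31
Total turnaround = 6 + 21 + 11 + 31 = 69

69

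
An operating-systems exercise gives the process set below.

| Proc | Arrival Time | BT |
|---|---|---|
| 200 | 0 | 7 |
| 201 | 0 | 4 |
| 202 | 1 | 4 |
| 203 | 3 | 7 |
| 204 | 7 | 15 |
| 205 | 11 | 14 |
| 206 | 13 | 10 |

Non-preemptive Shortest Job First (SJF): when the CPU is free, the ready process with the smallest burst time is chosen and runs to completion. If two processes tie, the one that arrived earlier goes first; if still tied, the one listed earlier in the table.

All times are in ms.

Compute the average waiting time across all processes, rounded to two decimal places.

13.14

Schedule: | 201 0-4 | 202 4-8 | 200 8-15 | 203 15-22 | 206 22-32 | 205 32-46 | 204 46-61 |
Completion: 200=15  201=4  202=8  203=22  204=61  205=46  206=32
Waiting times: 200=8, 201=0, 202=3, 203=12, 204=39, 205=21, 206=9
Average waiting = (8+0+3+12+39+21+9) / 7 = 92/7 = 13.14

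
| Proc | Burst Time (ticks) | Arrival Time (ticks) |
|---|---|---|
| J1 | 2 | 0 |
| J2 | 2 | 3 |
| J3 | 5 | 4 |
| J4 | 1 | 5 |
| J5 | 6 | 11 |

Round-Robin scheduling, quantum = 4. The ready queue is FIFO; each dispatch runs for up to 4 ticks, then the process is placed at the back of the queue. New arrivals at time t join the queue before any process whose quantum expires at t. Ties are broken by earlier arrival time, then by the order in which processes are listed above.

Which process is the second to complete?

J2

Timeline: | J1 0-2 | idle 2-3 | J2 3-5 | J3 5-9 | J4 9-10 | J3 10-11 | J5 11-17 |
Completion: J1=2  J2=5  J3=11  J4=10  J5=17
Turnaround (C−A): J1=2  J2=2  J3=7  J4=5  J5=6
Finish order: J1 → J2 → J4 → J3 → J5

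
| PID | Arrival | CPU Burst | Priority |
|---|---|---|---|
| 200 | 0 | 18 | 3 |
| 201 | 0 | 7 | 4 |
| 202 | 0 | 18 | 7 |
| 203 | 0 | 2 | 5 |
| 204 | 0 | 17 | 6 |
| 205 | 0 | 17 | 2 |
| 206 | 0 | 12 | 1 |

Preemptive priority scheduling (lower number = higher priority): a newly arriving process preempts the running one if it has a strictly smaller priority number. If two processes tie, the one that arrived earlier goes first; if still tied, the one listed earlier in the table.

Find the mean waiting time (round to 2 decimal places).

38.71

Gantt: | 206 0-12 | 205 12-29 | 200 29-47 | 201 47-54 | 203 54-56 | 204 56-73 | 202 73-91 |
Completion: 200=47  201=54  202=91  203=56  204=73  205=29  206=12
Waiting times: 200=29, 201=47, 202=73, 203=54, 204=56, 205=12, 206=0
Average waiting = (29+47+73+54+56+12+0) / 7 = 271/7 = 38.71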